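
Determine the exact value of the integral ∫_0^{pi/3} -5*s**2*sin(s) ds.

-5*sqrt(3)*pi/3 + 5*pi**2/18 + 5

Integrate by parts twice (u = s^2, dv = -5*sin(s) ds).
An antiderivative is F(s) = 5*s**2*cos(s) - 10*s*sin(s) - 10*cos(s).
Then F(pi/3) - F(0) = (-5*sqrt(3)*pi/3 - 5 + 5*pi**2/18) - (-10) = -5*sqrt(3)*pi/3 + 5*pi**2/18 + 5.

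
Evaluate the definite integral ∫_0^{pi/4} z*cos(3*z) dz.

-1/9 - sqrt(2)/18 + sqrt(2)*pi/24

Integrate by parts once (u = z, dv = cos(3*z) dz).
An antiderivative is F(z) = z*sin(3*z)/3 + cos(3*z)/9.
Then F(pi/4) - F(0) = (sqrt(2)*(-4 + 3*pi)/72) - (1/9) = -1/9 - sqrt(2)/18 + sqrt(2)*pi/24.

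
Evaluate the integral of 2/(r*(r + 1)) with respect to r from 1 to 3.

Factor the denominator: r**2 + r = (r + 1)r.
Partial fractions: 2/(r*(r + 1)) = -2/(r + 1) + 2/r.
An antiderivative is F(r) = 2*log(r) - 2*log(r + 1).
Then F(3) - F(1) = (log(9/16)) - (-log(4)) = log(9/4).

log(9/4)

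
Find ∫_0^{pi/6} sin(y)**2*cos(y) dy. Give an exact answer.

1/24

Let u = sin(y), so du = cos(y) dy. When y = 0, u = 0; when y = pi/6, u = 1/2.
The integral becomes ∫ u**2 du from 0 to 1/2, with antiderivative u**3/3.
Back in y: F(y) = sin(y)**3/3.
Then F(pi/6) - F(0) = (1/24) - (0) = 1/24.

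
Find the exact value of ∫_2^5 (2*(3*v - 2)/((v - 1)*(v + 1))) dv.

7*log(2)

Factor the denominator: v**2 - 1 = (v + 1)(v - 1).
Partial fractions: 2*(3*v - 2)/((v - 1)*(v + 1)) = 5/(v + 1) + 1/(v - 1).
An antiderivative is F(v) = log(v - 1) + 5*log(v + 1).
Then F(5) - F(2) = (7*log(2) + 5*log(3)) - (5*log(3)) = 7*log(2).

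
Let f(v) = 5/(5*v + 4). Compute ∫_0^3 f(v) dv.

Let u = 5*v + 4, so du = 5 dv. When v = 0, u = 4; when v = 3, u = 19.
The integral becomes ∫ 1/u du from 4 to 19, with antiderivative log(u).
Back in v: F(v) = log(5*v + 4).
Then F(3) - F(0) = (log(19)) - (log(4)) = log(19/4).

log(19/4)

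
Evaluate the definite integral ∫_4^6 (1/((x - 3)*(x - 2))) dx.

log(3/2)

Factor the denominator: x**2 - 5*x + 6 = (x - 2)(x - 3).
Partial fractions: 1/((x - 3)*(x - 2)) = -1/(x - 2) + 1/(x - 3).
An antiderivative is F(x) = log(x - 3) - log(x - 2).
Then F(6) - F(4) = (log(3/4)) - (-log(2)) = log(3/2).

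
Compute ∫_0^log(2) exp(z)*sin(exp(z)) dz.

Let u = exp(z), so du = exp(z) dz. When z = 0, u = 1; when z = log(2), u = 2.
The integral becomes ∫ sin(u) du from 1 to 2, with antiderivative -cos(u).
Back in z: F(z) = -cos(exp(z)).
Then F(log(2)) - F(0) = (-cos(2)) - (-cos(1)) = -cos(2) + cos(1).

-cos(2) + cos(1)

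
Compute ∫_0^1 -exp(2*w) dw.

An antiderivative is F(w) = -exp(2*w)/2.
Then F(1) - F(0) = (-exp(2)/2) - (-1/2) = 1/2 - exp(2)/2.

1/2 - exp(2)/2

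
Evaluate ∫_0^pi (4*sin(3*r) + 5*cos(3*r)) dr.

8/3

An antiderivative is F(r) = 5*sin(3*r)/3 - 4*cos(3*r)/3.
Then F(pi) - F(0) = (4/3) - (-4/3) = 8/3.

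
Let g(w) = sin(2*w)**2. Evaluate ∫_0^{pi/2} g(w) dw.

pi/4

Use the identity sin^2(2*w) = (1 - cos(4*w))/2.
An antiderivative is F(w) = w/2 - sin(4*w)/8.
Then F(pi/2) - F(0) = (pi/4) - (0) = pi/4.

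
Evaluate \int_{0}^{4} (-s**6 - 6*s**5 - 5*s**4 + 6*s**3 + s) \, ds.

-49480/7

By the power rule, an antiderivative is F(s) = -s**7/7 - s**6 - s**5 + 3*s**4/2 + s**2/2.
Then F(4) - F(0) = (-49480/7) - (0) = -49480/7.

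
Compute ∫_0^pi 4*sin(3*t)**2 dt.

2*pi

Use the identity sin^2(3*t) = (1 - cos(6*t))/2.
An antiderivative is F(t) = 2*t - sin(6*t)/3.
Then F(pi) - F(0) = (2*pi) - (0) = 2*pi.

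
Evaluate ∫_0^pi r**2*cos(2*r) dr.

Integrate by parts twice (u = r^2, dv = cos(2*r) dr).
An antiderivative is F(r) = r**2*sin(2*r)/2 + r*cos(2*r)/2 - sin(2*r)/4.
Then F(pi) - F(0) = (pi/2) - (0) = pi/2.

pi/2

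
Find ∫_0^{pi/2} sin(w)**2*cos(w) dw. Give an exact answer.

1/3

Let u = sin(w), so du = cos(w) dw. When w = 0, u = 0; when w = pi/2, u = 1.
The integral becomes ∫ u**2 du from 0 to 1, with antiderivative u**3/3.
Back in w: F(w) = sin(w)**3/3.
Then F(pi/2) - F(0) = (1/3) - (0) = 1/3.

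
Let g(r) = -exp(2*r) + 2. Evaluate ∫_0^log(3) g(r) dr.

-4 + 2*log(3)

An antiderivative is F(r) = -exp(2*r)/2 + 2*r.
Then F(log(3)) - F(0) = (-9/2 + log(9)) - (-1/2) = -4 + 2*log(3).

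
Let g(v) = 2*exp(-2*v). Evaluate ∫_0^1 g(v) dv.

An antiderivative is F(v) = -exp(-2*v).
Then F(1) - F(0) = (-exp(-2)) - (-1) = 1 - exp(-2).

1 - exp(-2)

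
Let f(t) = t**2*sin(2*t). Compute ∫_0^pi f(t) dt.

Integrate by parts twice (u = t^2, dv = sin(2*t) dt).
An antiderivative is F(t) = -t**2*cos(2*t)/2 + t*sin(2*t)/2 + cos(2*t)/4.
Then F(pi) - F(0) = (1/4 - pi**2/2) - (1/4) = -pi**2/2.

-pi**2/2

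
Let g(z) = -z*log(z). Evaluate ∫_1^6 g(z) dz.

-18*log(3) - 18*log(2) + 35/4

Integrate by parts once (u = ln z, dv = -z dz).
An antiderivative is F(z) = -z**2*(2*log(z) - 1)/4.
Then F(6) - F(1) = (-18*log(3) - 18*log(2) + 9) - (1/4) = -18*log(3) - 18*log(2) + 35/4.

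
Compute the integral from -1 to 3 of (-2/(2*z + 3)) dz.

-log(9)

An antiderivative is F(z) = -log(2*z + 3).
Then F(3) - F(-1) = (-log(9)) - (0) = -log(9).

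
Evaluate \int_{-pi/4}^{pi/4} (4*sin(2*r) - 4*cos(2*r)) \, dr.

An antiderivative is F(r) = -2*sin(2*r) - 2*cos(2*r).
Then F(pi/4) - F(-pi/4) = (-2) - (2) = -4.

-4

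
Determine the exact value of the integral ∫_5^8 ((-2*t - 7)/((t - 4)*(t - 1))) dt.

-16*log(2) + 3*log(7)

Factor the denominator: t**2 - 5*t + 4 = (t - 1)(t - 4).
Partial fractions: (-2*t - 7)/((t - 4)*(t - 1)) = 3/(t - 1) - 5/(t - 4).
An antiderivative is F(t) = -5*log(t - 4) + 3*log(t - 1).
Then F(8) - F(5) = (-10*log(2) + 3*log(7)) - (log(64)) = -16*log(2) + 3*log(7).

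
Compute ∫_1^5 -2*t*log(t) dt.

12 - 25*log(5)

Integrate by parts once (u = ln t, dv = -2*t dt).
An antiderivative is F(t) = -t**2*(2*log(t) - 1)/2.
Then F(5) - F(1) = (25/2 - 25*log(5)) - (1/2) = 12 - 25*log(5).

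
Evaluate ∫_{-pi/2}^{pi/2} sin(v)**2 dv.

Use the identity sin^2(v) = (1 - cos(2*v))/2.
An antiderivative is F(v) = v/2 - sin(2*v)/4.
Then F(pi/2) - F(-pi/2) = (pi/4) - (-pi/4) = pi/2.

pi/2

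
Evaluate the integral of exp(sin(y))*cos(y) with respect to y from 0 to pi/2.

-1 + E

Let u = sin(y), so du = cos(y) dy. When y = 0, u = 0; when y = pi/2, u = 1.
The integral becomes ∫ exp(u) du from 0 to 1, with antiderivative exp(u).
Back in y: F(y) = exp(sin(y)).
Then F(pi/2) - F(0) = (E) - (1) = -1 + E.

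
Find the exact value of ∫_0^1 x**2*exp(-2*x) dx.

(-5 + exp(2))*exp(-2)/4

Integrate by parts twice (u = x^2, dv = exp(-2*x) dx).
An antiderivative is F(x) = (-2*x**2 - 2*x - 1)*exp(-2*x)/4.
Then F(1) - F(0) = (-5*exp(-2)/4) - (-1/4) = (-5 + exp(2))*exp(-2)/4.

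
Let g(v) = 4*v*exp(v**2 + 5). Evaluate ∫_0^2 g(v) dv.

-2*(1 - exp(4))*exp(5)

Let u = v**2 + 5, so du = 2*v dv. When v = 0, u = 5; when v = 2, u = 9.
The integral becomes 2·∫ exp(u) du from 5 to 9, with antiderivative 2*exp(u).
Back in v: F(v) = 2*exp(v**2 + 5).
Then F(2) - F(0) = (2*exp(9)) - (2*exp(5)) = -2*(1 - exp(4))*exp(5).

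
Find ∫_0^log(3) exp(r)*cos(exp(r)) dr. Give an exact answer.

-sin(1) + sin(3)

Let u = exp(r), so du = exp(r) dr. When r = 0, u = 1; when r = log(3), u = 3.
The integral becomes ∫ cos(u) du from 1 to 3, with antiderivative sin(u).
Back in r: F(r) = sin(exp(r)).
Then F(log(3)) - F(0) = (sin(3)) - (sin(1)) = -sin(1) + sin(3).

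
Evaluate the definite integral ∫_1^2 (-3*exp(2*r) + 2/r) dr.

An antiderivative is F(r) = -3*exp(2*r)/2 + 2*log(r).
Then F(2) - F(1) = (-3*exp(4)/2 + log(4)) - (-3*exp(2)/2) = -3*exp(4)/2 + log(4) + 3*exp(2)/2.

-3*exp(4)/2 + log(4) + 3*exp(2)/2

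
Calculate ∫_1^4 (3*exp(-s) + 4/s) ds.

-3*exp(-4) + 3*exp(-1) + 8*log(2)

An antiderivative is F(s) = 4*log(s) - 3*exp(-s).
Then F(4) - F(1) = (-3*exp(-4) + 8*log(2)) - (-3*exp(-1)) = -3*exp(-4) + 3*exp(-1) + 8*log(2).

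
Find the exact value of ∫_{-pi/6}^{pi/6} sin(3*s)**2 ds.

pi/6

Use the identity sin^2(3*s) = (1 - cos(6*s))/2.
An antiderivative is F(s) = s/2 - sin(6*s)/12.
Then F(pi/6) - F(-pi/6) = (pi/12) - (-pi/12) = pi/6.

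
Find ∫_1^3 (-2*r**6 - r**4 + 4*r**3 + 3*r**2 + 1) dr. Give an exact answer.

-19774/35

By the power rule, an antiderivative is F(r) = -2*r**7/7 - r**5/5 + r**4 + r**3 + r.
Then F(3) - F(1) = (-19686/35) - (88/35) = -19774/35.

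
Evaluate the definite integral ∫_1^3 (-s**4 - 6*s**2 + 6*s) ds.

-382/5

By the power rule, an antiderivative is F(s) = -s**5/5 - 2*s**3 + 3*s**2.
Then F(3) - F(1) = (-378/5) - (4/5) = -382/5.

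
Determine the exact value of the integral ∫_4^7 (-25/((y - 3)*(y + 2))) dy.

Factor the denominator: y**2 - y - 6 = (y + 2)(y - 3).
Partial fractions: -25/((y - 3)*(y + 2)) = 5/(y + 2) - 5/(y - 3).
An antiderivative is F(y) = -5*log(y - 3) + 5*log(y + 2).
Then F(7) - F(4) = (-10*log(2) + 10*log(3)) - (5*log(2) + 5*log(3)) = -15*log(2) + 5*log(3).

-15*log(2) + 5*log(3)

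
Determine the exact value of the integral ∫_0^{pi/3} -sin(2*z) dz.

An antiderivative is F(z) = cos(2*z)/2.
Then F(pi/3) - F(0) = (-1/4) - (1/2) = -3/4.

-3/4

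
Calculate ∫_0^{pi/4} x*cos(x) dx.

Integrate by parts once (u = x, dv = cos(x) dx).
An antiderivative is F(x) = x*sin(x) + cos(x).
Then F(pi/4) - F(0) = (sqrt(2)*(pi + 4)/8) - (1) = -1 + sqrt(2)*pi/8 + sqrt(2)/2.

-1 + sqrt(2)*pi/8 + sqrt(2)/2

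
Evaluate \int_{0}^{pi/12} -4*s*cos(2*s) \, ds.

-sqrt(3)/2 - pi/12 + 1

Integrate by parts once (u = s, dv = -4*cos(2*s) ds).
An antiderivative is F(s) = -2*s*sin(2*s) - cos(2*s).
Then F(pi/12) - F(0) = (-sqrt(3)/2 - pi/12) - (-1) = -sqrt(3)/2 - pi/12 + 1.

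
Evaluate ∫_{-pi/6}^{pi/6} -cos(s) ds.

-1

An antiderivative is F(s) = -sin(s).
Then F(pi/6) - F(-pi/6) = (-1/2) - (1/2) = -1.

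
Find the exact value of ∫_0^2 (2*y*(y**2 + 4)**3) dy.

960

Let u = y**2 + 4, so du = 2*y dy. When y = 0, u = 4; when y = 2, u = 8.
The integral becomes ∫ u**3 du from 4 to 8, with antiderivative u**4/4.
Back in y: F(y) = (y**2 + 4)**4/4.
Then F(2) - F(0) = (1024) - (64) = 960.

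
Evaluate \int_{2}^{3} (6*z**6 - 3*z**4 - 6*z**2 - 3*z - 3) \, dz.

111283/70

By the power rule, an antiderivative is F(z) = 6*z**7/7 - 3*z**5/5 - 2*z**3 - 3*z**2/2 - 3*z.
Then F(3) - F(2) = (115659/70) - (2188/35) = 111283/70.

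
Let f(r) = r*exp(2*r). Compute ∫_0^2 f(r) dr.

Integrate by parts once (u = r, dv = exp(2*r) dr).
An antiderivative is F(r) = (2*r - 1)*exp(2*r)/4.
Then F(2) - F(0) = (3*exp(4)/4) - (-1/4) = 1/4 + 3*exp(4)/4.

1/4 + 3*exp(4)/4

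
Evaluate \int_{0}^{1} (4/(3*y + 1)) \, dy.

8*log(2)/3

An antiderivative is F(y) = 4*log(3*y + 1)/3.
Then F(1) - F(0) = (8*log(2)/3) - (0) = 8*log(2)/3.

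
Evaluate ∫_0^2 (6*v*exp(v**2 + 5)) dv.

-3*(1 - exp(4))*exp(5)

Let u = v**2 + 5, so du = 2*v dv. When v = 0, u = 5; when v = 2, u = 9.
The integral becomes 3·∫ exp(u) du from 5 to 9, with antiderivative 3*exp(u).
Back in v: F(v) = 3*exp(v**2 + 5).
Then F(2) - F(0) = (3*exp(9)) - (3*exp(5)) = -3*(1 - exp(4))*exp(5).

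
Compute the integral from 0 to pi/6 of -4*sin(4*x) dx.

-3/2

An antiderivative is F(x) = cos(4*x).
Then F(pi/6) - F(0) = (-1/2) - (1) = -3/2.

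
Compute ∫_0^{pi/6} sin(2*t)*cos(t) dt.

2/3 - sqrt(3)/4

Use the identity sin(2*t)cos(t) = [sin(3*t) + sin(t)]/2.
An antiderivative is F(t) = -cos(t)/2 - cos(3*t)/6.
Then F(pi/6) - F(0) = (-sqrt(3)/4) - (-2/3) = 2/3 - sqrt(3)/4.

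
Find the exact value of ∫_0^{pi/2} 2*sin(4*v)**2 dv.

pi/2

Use the identity sin^2(4*v) = (1 - cos(8*v))/2.
An antiderivative is F(v) = v - sin(8*v)/8.
Then F(pi/2) - F(0) = (pi/2) - (0) = pi/2.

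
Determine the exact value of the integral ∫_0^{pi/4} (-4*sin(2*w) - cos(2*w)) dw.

-5/2

An antiderivative is F(w) = -sin(2*w)/2 + 2*cos(2*w).
Then F(pi/4) - F(0) = (-1/2) - (2) = -5/2.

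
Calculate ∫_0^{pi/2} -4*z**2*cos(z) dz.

8 - pi**2

Integrate by parts twice (u = z^2, dv = -4*cos(z) dz).
An antiderivative is F(z) = -4*z**2*sin(z) - 8*z*cos(z) + 8*sin(z).
Then F(pi/2) - F(0) = (8 - pi**2) - (0) = 8 - pi**2.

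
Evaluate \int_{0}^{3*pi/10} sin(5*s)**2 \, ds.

3*pi/20

Use the identity sin^2(5*s) = (1 - cos(10*s))/2.
An antiderivative is F(s) = s/2 - sin(10*s)/20.
Then F(3*pi/10) - F(0) = (3*pi/20) - (0) = 3*pi/20.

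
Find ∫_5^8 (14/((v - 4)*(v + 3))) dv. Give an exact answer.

Factor the denominator: v**2 - v - 12 = (v + 3)(v - 4).
Partial fractions: 14/((v - 4)*(v + 3)) = -2/(v + 3) + 2/(v - 4).
An antiderivative is F(v) = 2*log(v - 4) - 2*log(v + 3).
Then F(8) - F(5) = (-2*log(11) + 4*log(2)) - (-log(64)) = -2*log(11) + 10*log(2).

-2*log(11) + 10*log(2)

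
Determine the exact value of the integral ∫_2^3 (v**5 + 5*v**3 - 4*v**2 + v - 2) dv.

669/4

By the power rule, an antiderivative is F(v) = v**6/6 + 5*v**4/4 - 4*v**3/3 + v**2/2 - 2*v.
Then F(3) - F(2) = (741/4) - (18) = 669/4.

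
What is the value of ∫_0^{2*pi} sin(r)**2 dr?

Use the identity sin^2(r) = (1 - cos(2*r))/2.
An antiderivative is F(r) = r/2 - sin(2*r)/4.
Then F(2*pi) - F(0) = (pi) - (0) = pi.

pi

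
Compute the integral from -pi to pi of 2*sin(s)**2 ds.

2*pi

Use the identity sin^2(s) = (1 - cos(2*s))/2.
An antiderivative is F(s) = s - sin(2*s)/2.
Then F(pi) - F(-pi) = (pi) - (-pi) = 2*pi.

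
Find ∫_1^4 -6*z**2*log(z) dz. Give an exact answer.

Integrate by parts once (u = ln z, dv = -6*z**2 dz).
An antiderivative is F(z) = -2*z**3*(3*log(z) - 1)/3.
Then F(4) - F(1) = (128/3 - 256*log(2)) - (2/3) = 42 - 256*log(2).

42 - 256*log(2)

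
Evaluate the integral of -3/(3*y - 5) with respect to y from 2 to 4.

An antiderivative is F(y) = -log(3*y - 5).
Then F(4) - F(2) = (-log(7)) - (0) = -log(7).

-log(7)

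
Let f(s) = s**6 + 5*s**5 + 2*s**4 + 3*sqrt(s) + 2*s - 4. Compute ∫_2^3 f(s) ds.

-4*sqrt(2) + 6*sqrt(3) + 196079/210

By the power rule, an antiderivative is F(s) = s**7/7 + 5*s**6/6 + 2*s**5/5 + 2*s**(3/2) + s**2 - 4*s.
Then F(3) - F(2) = (6*sqrt(3) + 70989/70) - (4*sqrt(2) + 8444/105) = -4*sqrt(2) + 6*sqrt(3) + 196079/210.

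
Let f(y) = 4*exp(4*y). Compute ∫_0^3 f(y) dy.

-1 + exp(12)

Let u = 4*y, so du = 4 dy. When y = 0, u = 0; when y = 3, u = 12.
The integral becomes ∫ exp(u) du from 0 to 12, with antiderivative exp(u).
Back in y: F(y) = exp(4*y).
Then F(3) - F(0) = (exp(12)) - (1) = -1 + exp(12).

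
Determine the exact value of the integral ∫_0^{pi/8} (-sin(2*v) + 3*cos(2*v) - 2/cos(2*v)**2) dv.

-3/2 + sqrt(2)

An antiderivative is F(v) = 3*sin(2*v)/2 + cos(2*v)/2 - tan(2*v).
Then F(pi/8) - F(0) = (-1 + sqrt(2)) - (1/2) = -3/2 + sqrt(2).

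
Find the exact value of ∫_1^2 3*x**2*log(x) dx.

Integrate by parts once (u = ln x, dv = 3*x**2 dx).
An antiderivative is F(x) = x**3*(3*log(x) - 1)/3.
Then F(2) - F(1) = (-8/3 + 8*log(2)) - (-1/3) = -7/3 + 8*log(2).

-7/3 + 8*log(2)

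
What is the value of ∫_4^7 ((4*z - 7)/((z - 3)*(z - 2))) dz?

-log(5) + 11*log(2)

Factor the denominator: z**2 - 5*z + 6 = (z - 2)(z - 3).
Partial fractions: (4*z - 7)/((z - 3)*(z - 2)) = -1/(z - 2) + 5/(z - 3).
An antiderivative is F(z) = 5*log(z - 3) - log(z - 2).
Then F(7) - F(4) = (-log(5) + 10*log(2)) - (-log(2)) = -log(5) + 11*log(2).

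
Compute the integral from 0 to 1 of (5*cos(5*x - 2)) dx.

sin(3) + sin(2)

Let u = 5*x - 2, so du = 5 dx. When x = 0, u = -2; when x = 1, u = 3.
The integral becomes ∫ cos(u) du from -2 to 3, with antiderivative sin(u).
Back in x: F(x) = sin(5*x - 2).
Then F(1) - F(0) = (sin(3)) - (-sin(2)) = sin(3) + sin(2).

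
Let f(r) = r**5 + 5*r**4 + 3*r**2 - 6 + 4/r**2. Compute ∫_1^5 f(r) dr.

By the power rule, an antiderivative is F(r) = r**6/6 + r**5 + r**3 - 6*r - 4/r.
Then F(5) - F(1) = (174701/30) - (-47/6) = 29156/5.

29156/5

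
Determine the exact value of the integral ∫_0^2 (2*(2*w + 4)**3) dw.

960

Let u = 2*w + 4, so du = 2 dw. When w = 0, u = 4; when w = 2, u = 8.
The integral becomes ∫ u**3 du from 4 to 8, with antiderivative u**4/4.
Back in w: F(w) = (2*w + 4)**4/4.
Then F(2) - F(0) = (1024) - (64) = 960.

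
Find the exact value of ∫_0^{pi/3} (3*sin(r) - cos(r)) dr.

3/2 - sqrt(3)/2

An antiderivative is F(r) = -sin(r) - 3*cos(r).
Then F(pi/3) - F(0) = (-3/2 - sqrt(3)/2) - (-3) = 3/2 - sqrt(3)/2.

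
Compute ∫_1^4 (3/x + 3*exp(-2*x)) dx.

An antiderivative is F(x) = 3*log(x) - 3*exp(-2*x)/2.
Then F(4) - F(1) = (-3*exp(-8)/2 + 6*log(2)) - (-3*exp(-2)/2) = -3*exp(-8)/2 + 3*exp(-2)/2 + 6*log(2).

-3*exp(-8)/2 + 3*exp(-2)/2 + 6*log(2)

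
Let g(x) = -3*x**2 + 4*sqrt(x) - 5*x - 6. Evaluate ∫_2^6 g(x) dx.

-312 - 16*sqrt(2)/3 + 16*sqrt(6)

By the power rule, an antiderivative is F(x) = 8*x**(3/2)/3 - x**3 - 5*x**2/2 - 6*x.
Then F(6) - F(2) = (-342 + 16*sqrt(6)) - (-30 + 16*sqrt(2)/3) = -312 - 16*sqrt(2)/3 + 16*sqrt(6).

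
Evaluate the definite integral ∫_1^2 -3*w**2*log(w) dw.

7/3 - 8*log(2)

Integrate by parts once (u = ln w, dv = -3*w**2 dw).
An antiderivative is F(w) = -w**3*(3*log(w) - 1)/3.
Then F(2) - F(1) = (8/3 - 8*log(2)) - (1/3) = 7/3 - 8*log(2).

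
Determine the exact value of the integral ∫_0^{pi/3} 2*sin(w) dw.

An antiderivative is F(w) = -2*cos(w).
Then F(pi/3) - F(0) = (-1) - (-2) = 1.

1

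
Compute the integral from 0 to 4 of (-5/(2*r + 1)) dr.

-5*log(3)

An antiderivative is F(r) = -5*log(2*r + 1)/2.
Then F(4) - F(0) = (-5*log(3)) - (0) = -5*log(3).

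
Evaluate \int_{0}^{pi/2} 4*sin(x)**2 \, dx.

Use the identity sin^2(x) = (1 - cos(2*x))/2.
An antiderivative is F(x) = 2*x - sin(2*x).
Then F(pi/2) - F(0) = (pi) - (0) = pi.

pi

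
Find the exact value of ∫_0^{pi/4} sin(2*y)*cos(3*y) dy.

-2/5 + 3*sqrt(2)/10

Use the identity sin(2*y)cos(3*y) = [sin(5*y) + sin(-y)]/2.
An antiderivative is F(y) = cos(y)/2 - cos(5*y)/10.
Then F(pi/4) - F(0) = (3*sqrt(2)/10) - (2/5) = -2/5 + 3*sqrt(2)/10.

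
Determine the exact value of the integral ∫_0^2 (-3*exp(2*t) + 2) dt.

11/2 - 3*exp(4)/2

An antiderivative is F(t) = -3*exp(2*t)/2 + 2*t.
Then F(2) - F(0) = (4 - 3*exp(4)/2) - (-3/2) = 11/2 - 3*exp(4)/2.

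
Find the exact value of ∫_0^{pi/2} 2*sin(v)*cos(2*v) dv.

-2/3

Use the identity sin(v)cos(2*v) = [sin(3*v) + sin(-v)]/2.
An antiderivative is F(v) = cos(v) - cos(3*v)/3.
Then F(pi/2) - F(0) = (0) - (2/3) = -2/3.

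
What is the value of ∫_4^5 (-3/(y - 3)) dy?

-log(8)

An antiderivative is F(y) = -3*log(y - 3).
Then F(5) - F(4) = (-log(8)) - (0) = -log(8).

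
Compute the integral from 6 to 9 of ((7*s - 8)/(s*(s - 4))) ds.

-7*log(2) + 2*log(3) + 5*log(5)

Factor the denominator: s**2 - 4*s = s(s - 4).
Partial fractions: (7*s - 8)/(s*(s - 4)) = 2/s + 5/(s - 4).
An antiderivative is F(s) = 2*log(s) + 5*log(s - 4).
Then F(9) - F(6) = (4*log(3) + 5*log(5)) - (2*log(3) + 7*log(2)) = -7*log(2) + 2*log(3) + 5*log(5).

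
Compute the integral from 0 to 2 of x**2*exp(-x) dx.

Integrate by parts twice (u = x^2, dv = exp(-x) dx).
An antiderivative is F(x) = (-x**2 - 2*x - 2)*exp(-x).
Then F(2) - F(0) = (-10*exp(-2)) - (-2) = 2 - 10*exp(-2).

2 - 10*exp(-2)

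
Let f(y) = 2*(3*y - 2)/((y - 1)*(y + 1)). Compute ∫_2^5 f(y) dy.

7*log(2)

Factor the denominator: y**2 - 1 = (y + 1)(y - 1).
Partial fractions: 2*(3*y - 2)/((y - 1)*(y + 1)) = 5/(y + 1) + 1/(y - 1).
An antiderivative is F(y) = log(y - 1) + 5*log(y + 1).
Then F(5) - F(2) = (7*log(2) + 5*log(3)) - (5*log(3)) = 7*log(2).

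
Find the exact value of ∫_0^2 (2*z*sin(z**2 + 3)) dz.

Let u = z**2 + 3, so du = 2*z dz. When z = 0, u = 3; when z = 2, u = 7.
The integral becomes ∫ sin(u) du from 3 to 7, with antiderivative -cos(u).
Back in z: F(z) = -cos(z**2 + 3).
Then F(2) - F(0) = (-cos(7)) - (-cos(3)) = cos(3) - cos(7).

cos(3) - cos(7)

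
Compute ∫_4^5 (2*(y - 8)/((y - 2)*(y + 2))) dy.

-8*log(3) - 2*log(2) + 5*log(7)

Factor the denominator: y**2 - 4 = (y + 2)(y - 2).
Partial fractions: 2*(y - 8)/((y - 2)*(y + 2)) = 5/(y + 2) - 3/(y - 2).
An antiderivative is F(y) = -3*log(y - 2) + 5*log(y + 2).
Then F(5) - F(4) = (-3*log(3) + 5*log(7)) - (2*log(2) + 5*log(3)) = -8*log(3) - 2*log(2) + 5*log(7).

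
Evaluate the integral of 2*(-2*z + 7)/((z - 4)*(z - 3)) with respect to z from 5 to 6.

Factor the denominator: z**2 - 7*z + 12 = (z - 3)(z - 4).
Partial fractions: 2*(-2*z + 7)/((z - 4)*(z - 3)) = -2/(z - 3) - 2/(z - 4).
An antiderivative is F(z) = -2*log(z - 4) - 2*log(z - 3).
Then F(6) - F(5) = (-log(36)) - (-log(4)) = -log(9).

-log(9)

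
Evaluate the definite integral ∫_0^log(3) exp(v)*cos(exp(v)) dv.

-sin(1) + sin(3)

Let u = exp(v), so du = exp(v) dv. When v = 0, u = 1; when v = log(3), u = 3.
The integral becomes ∫ cos(u) du from 1 to 3, with antiderivative sin(u).
Back in v: F(v) = sin(exp(v)).
Then F(log(3)) - F(0) = (sin(3)) - (sin(1)) = -sin(1) + sin(3).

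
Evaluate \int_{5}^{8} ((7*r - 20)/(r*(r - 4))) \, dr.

Factor the denominator: r**2 - 4*r = r(r - 4).
Partial fractions: (7*r - 20)/(r*(r - 4)) = 5/r + 2/(r - 4).
An antiderivative is F(r) = 5*log(r) + 2*log(r - 4).
Then F(8) - F(5) = (19*log(2)) - (5*log(5)) = -5*log(5) + 19*log(2).

-5*log(5) + 19*log(2)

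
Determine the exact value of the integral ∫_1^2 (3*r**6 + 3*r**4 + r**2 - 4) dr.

7493/105

By the power rule, an antiderivative is F(r) = 3*r**7/7 + 3*r**5/5 + r**3/3 - 4*r.
Then F(2) - F(1) = (7216/105) - (-277/105) = 7493/105.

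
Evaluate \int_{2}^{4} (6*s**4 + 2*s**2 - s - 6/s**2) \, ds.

By the power rule, an antiderivative is F(s) = 6*s**5/5 + 2*s**3/3 - s**2/2 + 6/s.
Then F(4) - F(2) = (37949/30) - (671/15) = 36607/30.

36607/30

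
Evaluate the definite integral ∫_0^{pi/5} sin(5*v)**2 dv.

Use the identity sin^2(5*v) = (1 - cos(10*v))/2.
An antiderivative is F(v) = v/2 - sin(10*v)/20.
Then F(pi/5) - F(0) = (pi/10) - (0) = pi/10.

pi/10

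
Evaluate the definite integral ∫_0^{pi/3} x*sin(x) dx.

-pi/6 + sqrt(3)/2

Integrate by parts once (u = x, dv = sin(x) dx).
An antiderivative is F(x) = -x*cos(x) + sin(x).
Then F(pi/3) - F(0) = (-pi/6 + sqrt(3)/2) - (0) = -pi/6 + sqrt(3)/2.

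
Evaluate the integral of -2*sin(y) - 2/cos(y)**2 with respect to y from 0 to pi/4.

An antiderivative is F(y) = 2*cos(y) - 2*tan(y).
Then F(pi/4) - F(0) = (-2 + sqrt(2)) - (2) = -4 + sqrt(2).

-4 + sqrt(2)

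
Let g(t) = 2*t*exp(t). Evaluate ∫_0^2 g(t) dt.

2 + 2*exp(2)

Integrate by parts once (u = t, dv = 2*exp(t) dt).
An antiderivative is F(t) = (2*t - 2)*exp(t).
Then F(2) - F(0) = (2*exp(2)) - (-2) = 2 + 2*exp(2).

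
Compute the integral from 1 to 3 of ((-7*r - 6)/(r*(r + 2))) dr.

Factor the denominator: r**2 + 2*r = (r + 2)r.
Partial fractions: (-7*r - 6)/(r*(r + 2)) = -4/(r + 2) - 3/r.
An antiderivative is F(r) = -3*log(r) - 4*log(r + 2).
Then F(3) - F(1) = (-4*log(5) - 3*log(3)) - (-log(81)) = -4*log(5) + log(3).

-4*log(5) + log(3)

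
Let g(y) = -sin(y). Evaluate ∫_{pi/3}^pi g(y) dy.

-3/2

An antiderivative is F(y) = cos(y).
Then F(pi) - F(pi/3) = (-1) - (1/2) = -3/2.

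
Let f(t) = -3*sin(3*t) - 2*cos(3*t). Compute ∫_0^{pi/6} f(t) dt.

An antiderivative is F(t) = -2*sin(3*t)/3 + cos(3*t).
Then F(pi/6) - F(0) = (-2/3) - (1) = -5/3.

-5/3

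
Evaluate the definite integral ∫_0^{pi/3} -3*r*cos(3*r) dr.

Integrate by parts once (u = r, dv = -3*cos(3*r) dr).
An antiderivative is F(r) = -r*sin(3*r) - cos(3*r)/3.
Then F(pi/3) - F(0) = (1/3) - (-1/3) = 2/3.

2/3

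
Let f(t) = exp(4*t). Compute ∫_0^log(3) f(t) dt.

Let u = exp(t), so du = exp(t) dt. When t = 0, u = 1; when t = log(3), u = 3.
The integral becomes ∫ u**3 du from 1 to 3, with antiderivative u**4/4.
Back in t: F(t) = exp(4*t)/4.
Then F(log(3)) - F(0) = (81/4) - (1/4) = 20.

20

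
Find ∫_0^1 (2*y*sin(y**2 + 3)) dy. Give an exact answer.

Let u = y**2 + 3, so du = 2*y dy. When y = 0, u = 3; when y = 1, u = 4.
The integral becomes ∫ sin(u) du from 3 to 4, with antiderivative -cos(u).
Back in y: F(y) = -cos(y**2 + 3).
Then F(1) - F(0) = (-cos(4)) - (-cos(3)) = cos(3) - cos(4).

cos(3) - cos(4)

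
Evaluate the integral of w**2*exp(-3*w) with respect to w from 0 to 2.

2/27 - 50*exp(-6)/27

Integrate by parts twice (u = w^2, dv = exp(-3*w) dw).
An antiderivative is F(w) = (-9*w**2 - 6*w - 2)*exp(-3*w)/27.
Then F(2) - F(0) = (-50*exp(-6)/27) - (-2/27) = 2/27 - 50*exp(-6)/27.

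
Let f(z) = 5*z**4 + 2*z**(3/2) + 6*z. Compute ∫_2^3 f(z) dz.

-16*sqrt(2)/5 + 36*sqrt(3)/5 + 226

By the power rule, an antiderivative is F(z) = 4*z**(5/2)/5 + z**5 + 3*z**2.
Then F(3) - F(2) = (36*sqrt(3)/5 + 270) - (16*sqrt(2)/5 + 44) = -16*sqrt(2)/5 + 36*sqrt(3)/5 + 226.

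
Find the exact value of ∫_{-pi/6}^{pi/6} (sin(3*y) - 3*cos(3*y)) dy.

-2

An antiderivative is F(y) = -sin(3*y) - cos(3*y)/3.
Then F(pi/6) - F(-pi/6) = (-1) - (1) = -2.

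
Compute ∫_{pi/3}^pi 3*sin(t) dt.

9/2

An antiderivative is F(t) = -3*cos(t).
Then F(pi) - F(pi/3) = (3) - (-3/2) = 9/2.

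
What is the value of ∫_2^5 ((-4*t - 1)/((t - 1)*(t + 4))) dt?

Factor the denominator: t**2 + 3*t - 4 = (t + 4)(t - 1).
Partial fractions: (-4*t - 1)/((t - 1)*(t + 4)) = -3/(t + 4) - 1/(t - 1).
An antiderivative is F(t) = -log(t - 1) - 3*log(t + 4).
Then F(5) - F(2) = (-6*log(3) - 2*log(2)) - (-3*log(3) - 3*log(2)) = log(2/27).

log(2/27)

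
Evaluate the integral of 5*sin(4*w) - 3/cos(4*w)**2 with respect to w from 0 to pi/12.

An antiderivative is F(w) = -5*cos(4*w)/4 - 3*tan(4*w)/4.
Then F(pi/12) - F(0) = (-3*sqrt(3)/4 - 5/8) - (-5/4) = 5/8 - 3*sqrt(3)/4.

5/8 - 3*sqrt(3)/4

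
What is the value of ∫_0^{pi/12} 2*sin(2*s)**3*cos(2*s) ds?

Let u = sin(2*s), so du = 2*cos(2*s) ds. When s = 0, u = 0; when s = pi/12, u = 1/2.
The integral becomes ∫ u**3 du from 0 to 1/2, with antiderivative u**4/4.
Back in s: F(s) = sin(2*s)**4/4.
Then F(pi/12) - F(0) = (1/64) - (0) = 1/64.

1/64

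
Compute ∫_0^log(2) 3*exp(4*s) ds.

45/4

Let u = exp(s), so du = exp(s) ds. When s = 0, u = 1; when s = log(2), u = 2.
The integral becomes 3·∫ u**3 du from 1 to 2, with antiderivative 3*u**4/4.
Back in s: F(s) = 3*exp(4*s)/4.
Then F(log(2)) - F(0) = (12) - (3/4) = 45/4.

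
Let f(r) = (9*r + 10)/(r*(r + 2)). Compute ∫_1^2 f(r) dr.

-4*log(3) + 13*log(2)

Factor the denominator: r**2 + 2*r = (r + 2)r.
Partial fractions: (9*r + 10)/(r*(r + 2)) = 4/(r + 2) + 5/r.
An antiderivative is F(r) = 5*log(r) + 4*log(r + 2).
Then F(2) - F(1) = (13*log(2)) - (log(81)) = -4*log(3) + 13*log(2).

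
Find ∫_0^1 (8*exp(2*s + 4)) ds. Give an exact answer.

Let u = 2*s + 4, so du = 2 ds. When s = 0, u = 4; when s = 1, u = 6.
The integral becomes 4·∫ exp(u) du from 4 to 6, with antiderivative 4*exp(u).
Back in s: F(s) = 4*exp(2*s + 4).
Then F(1) - F(0) = (4*exp(6)) - (4*exp(4)) = -4*(1 - exp(2))*exp(4).

-4*(1 - exp(2))*exp(4)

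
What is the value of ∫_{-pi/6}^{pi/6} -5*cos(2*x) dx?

An antiderivative is F(x) = -5*sin(2*x)/2.
Then F(pi/6) - F(-pi/6) = (-5*sqrt(3)/4) - (5*sqrt(3)/4) = -5*sqrt(3)/2.

-5*sqrt(3)/2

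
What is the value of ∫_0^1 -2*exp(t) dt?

2 - 2*E

An antiderivative is F(t) = -2*exp(t).
Then F(1) - F(0) = (-2*E) - (-2) = 2 - 2*E.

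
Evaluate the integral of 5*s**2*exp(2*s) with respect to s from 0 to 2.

-5/4 + 25*exp(4)/4

Integrate by parts twice (u = s^2, dv = 5*exp(2*s) ds).
An antiderivative is F(s) = (10*s**2 - 10*s + 5)*exp(2*s)/4.
Then F(2) - F(0) = (25*exp(4)/4) - (5/4) = -5/4 + 25*exp(4)/4.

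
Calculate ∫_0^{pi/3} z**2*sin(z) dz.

Integrate by parts twice (u = z^2, dv = sin(z) dz).
An antiderivative is F(z) = -z**2*cos(z) + 2*z*sin(z) + 2*cos(z).
Then F(pi/3) - F(0) = (-pi**2/18 + 1 + sqrt(3)*pi/3) - (2) = -1 - pi**2/18 + sqrt(3)*pi/3.

-1 - pi**2/18 + sqrt(3)*pi/3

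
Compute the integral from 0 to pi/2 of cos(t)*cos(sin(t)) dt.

Let u = sin(t), so du = cos(t) dt. When t = 0, u = 0; when t = pi/2, u = 1.
The integral becomes ∫ cos(u) du from 0 to 1, with antiderivative sin(u).
Back in t: F(t) = sin(sin(t)).
Then F(pi/2) - F(0) = (sin(1)) - (0) = sin(1).

sin(1)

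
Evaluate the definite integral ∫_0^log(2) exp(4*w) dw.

Let u = exp(w), so du = exp(w) dw. When w = 0, u = 1; when w = log(2), u = 2.
The integral becomes ∫ u**3 du from 1 to 2, with antiderivative u**4/4.
Back in w: F(w) = exp(4*w)/4.
Then F(log(2)) - F(0) = (4) - (1/4) = 15/4.

15/4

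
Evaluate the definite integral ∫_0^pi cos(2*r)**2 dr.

pi/2

Use the identity cos^2(2*r) = (1 + cos(4*r))/2.
An antiderivative is F(r) = r/2 + sin(4*r)/8.
Then F(pi) - F(0) = (pi/2) - (0) = pi/2.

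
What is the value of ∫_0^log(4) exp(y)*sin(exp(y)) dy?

Let u = exp(y), so du = exp(y) dy. When y = 0, u = 1; when y = log(4), u = 4.
The integral becomes ∫ sin(u) du from 1 to 4, with antiderivative -cos(u).
Back in y: F(y) = -cos(exp(y)).
Then F(log(4)) - F(0) = (-cos(4)) - (-cos(1)) = cos(1) - cos(4).

cos(1) - cos(4)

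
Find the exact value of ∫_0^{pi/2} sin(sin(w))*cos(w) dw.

Let u = sin(w), so du = cos(w) dw. When w = 0, u = 0; when w = pi/2, u = 1.
The integral becomes ∫ sin(u) du from 0 to 1, with antiderivative -cos(u).
Back in w: F(w) = -cos(sin(w)).
Then F(pi/2) - F(0) = (-cos(1)) - (-1) = 1 - cos(1).

1 - cos(1)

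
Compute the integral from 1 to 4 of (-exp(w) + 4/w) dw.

An antiderivative is F(w) = -exp(w) + 4*log(w).
Then F(4) - F(1) = (-exp(4) + 8*log(2)) - (-exp(1)) = -exp(4) + exp(1) + 8*log(2).

-exp(4) + exp(1) + 8*log(2)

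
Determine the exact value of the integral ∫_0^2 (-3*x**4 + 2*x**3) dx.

By the power rule, an antiderivative is F(x) = -3*x**5/5 + x**4/2.
Then F(2) - F(0) = (-56/5) - (0) = -56/5.

-56/5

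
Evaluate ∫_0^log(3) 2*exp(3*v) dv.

Let u = exp(v), so du = exp(v) dv. When v = 0, u = 1; when v = log(3), u = 3.
The integral becomes 2·∫ u**2 du from 1 to 3, with antiderivative 2*u**3/3.
Back in v: F(v) = 2*exp(3*v)/3.
Then F(log(3)) - F(0) = (18) - (2/3) = 52/3.

52/3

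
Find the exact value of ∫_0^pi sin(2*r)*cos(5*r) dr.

-4/21

Use the identity sin(2*r)cos(5*r) = [sin(7*r) + sin(-3*r)]/2.
An antiderivative is F(r) = cos(3*r)/6 - cos(7*r)/14.
Then F(pi) - F(0) = (-2/21) - (2/21) = -4/21.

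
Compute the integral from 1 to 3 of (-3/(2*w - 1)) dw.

An antiderivative is F(w) = -3*log(2*w - 1)/2.
Then F(3) - F(1) = (-3*log(5)/2) - (0) = -3*log(5)/2.

-3*log(5)/2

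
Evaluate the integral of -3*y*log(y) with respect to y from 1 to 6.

-54*log(3) - 54*log(2) + 105/4

Integrate by parts once (u = ln y, dv = -3*y dy).
An antiderivative is F(y) = -3*y**2*(2*log(y) - 1)/4.
Then F(6) - F(1) = (-54*log(3) - 54*log(2) + 27) - (3/4) = -54*log(3) - 54*log(2) + 105/4.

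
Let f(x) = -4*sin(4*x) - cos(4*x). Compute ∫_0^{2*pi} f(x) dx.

0

An antiderivative is F(x) = -sin(4*x)/4 + cos(4*x).
Then F(2*pi) - F(0) = (1) - (1) = 0.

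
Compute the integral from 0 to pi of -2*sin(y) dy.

-4

An antiderivative is F(y) = 2*cos(y).
Then F(pi) - F(0) = (-2) - (2) = -4.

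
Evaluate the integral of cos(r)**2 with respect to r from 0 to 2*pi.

Use the identity cos^2(r) = (1 + cos(2*r))/2.
An antiderivative is F(r) = r/2 + sin(2*r)/4.
Then F(2*pi) - F(0) = (pi) - (0) = pi.

pi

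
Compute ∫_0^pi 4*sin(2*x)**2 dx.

2*pi

Use the identity sin^2(2*x) = (1 - cos(4*x))/2.
An antiderivative is F(x) = 2*x - sin(4*x)/2.
Then F(pi) - F(0) = (2*pi) - (0) = 2*pi.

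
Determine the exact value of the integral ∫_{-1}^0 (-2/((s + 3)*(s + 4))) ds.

log(64/81)

Factor the denominator: s**2 + 7*s + 12 = (s + 4)(s + 3).
Partial fractions: -2/((s + 3)*(s + 4)) = 2/(s + 4) - 2/(s + 3).
An antiderivative is F(s) = -2*log(s + 3) + 2*log(s + 4).
Then F(0) - F(-1) = (log(16/9)) - (log(9/4)) = log(64/81).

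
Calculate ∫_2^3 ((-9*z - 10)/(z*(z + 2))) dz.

-4*log(5) - 5*log(3) + 13*log(2)

Factor the denominator: z**2 + 2*z = (z + 2)z.
Partial fractions: (-9*z - 10)/(z*(z + 2)) = -4/(z + 2) - 5/z.
An antiderivative is F(z) = -5*log(z) - 4*log(z + 2).
Then F(3) - F(2) = (-4*log(5) - 5*log(3)) - (-13*log(2)) = -4*log(5) - 5*log(3) + 13*log(2).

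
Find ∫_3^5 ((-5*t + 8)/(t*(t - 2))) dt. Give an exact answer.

-4*log(5) + 3*log(3)

Factor the denominator: t**2 - 2*t = t(t - 2).
Partial fractions: (-5*t + 8)/(t*(t - 2)) = -4/t - 1/(t - 2).
An antiderivative is F(t) = -4*log(t) - log(t - 2).
Then F(5) - F(3) = (-4*log(5) - log(3)) - (-log(81)) = -4*log(5) + 3*log(3).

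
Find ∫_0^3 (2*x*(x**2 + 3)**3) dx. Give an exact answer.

Let u = x**2 + 3, so du = 2*x dx. When x = 0, u = 3; when x = 3, u = 12.
The integral becomes ∫ u**3 du from 3 to 12, with antiderivative u**4/4.
Back in x: F(x) = (x**2 + 3)**4/4.
Then F(3) - F(0) = (5184) - (81/4) = 20655/4.

20655/4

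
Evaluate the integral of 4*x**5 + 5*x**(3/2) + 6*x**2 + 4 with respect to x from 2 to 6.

-8*sqrt(2) + 72*sqrt(6) + 94480/3

By the power rule, an antiderivative is F(x) = 2*x**6/3 + 2*x**(5/2) + 2*x**3 + 4*x.
Then F(6) - F(2) = (72*sqrt(6) + 31560) - (8*sqrt(2) + 200/3) = -8*sqrt(2) + 72*sqrt(6) + 94480/3.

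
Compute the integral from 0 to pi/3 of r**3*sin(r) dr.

Integrate by parts 3 times (u = r^3, dv = sin(r) dr).
An antiderivative is F(r) = -r**3*cos(r) + 3*r**2*sin(r) + 6*r*cos(r) - 6*sin(r).
Then F(pi/3) - F(0) = (-3*sqrt(3) - pi**3/54 + sqrt(3)*pi**2/6 + pi) - (0) = -3*sqrt(3) - pi**3/54 + sqrt(3)*pi**2/6 + pi.

-3*sqrt(3) - pi**3/54 + sqrt(3)*pi**2/6 + pi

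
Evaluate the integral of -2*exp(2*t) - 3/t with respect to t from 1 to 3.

An antiderivative is F(t) = -exp(2*t) - 3*log(t).
Then F(3) - F(1) = (-exp(6) - log(27)) - (-exp(2)) = -exp(6) - log(27) + exp(2).

-exp(6) - log(27) + exp(2)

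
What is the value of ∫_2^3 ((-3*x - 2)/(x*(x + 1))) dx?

-log(3)

Factor the denominator: x**2 + x = (x + 1)x.
Partial fractions: (-3*x - 2)/(x*(x + 1)) = -1/(x + 1) - 2/x.
An antiderivative is F(x) = -2*log(x) - log(x + 1).
Then F(3) - F(2) = (-log(36)) - (-log(12)) = -log(3).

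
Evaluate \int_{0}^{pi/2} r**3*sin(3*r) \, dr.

Integrate by parts 3 times (u = r^3, dv = sin(3*r) dr).
An antiderivative is F(r) = -r**3*cos(3*r)/3 + r**2*sin(3*r)/3 + 2*r*cos(3*r)/9 - 2*sin(3*r)/27.
Then F(pi/2) - F(0) = (2/27 - pi**2/12) - (0) = 2/27 - pi**2/12.

2/27 - pi**2/12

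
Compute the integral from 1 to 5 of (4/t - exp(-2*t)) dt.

An antiderivative is F(t) = 4*log(t) + exp(-2*t)/2.
Then F(5) - F(1) = (exp(-10)/2 + 4*log(5)) - (exp(-2)/2) = (-exp(8) + 1 + 8*exp(10)*log(5))*exp(-10)/2.

(-exp(8) + 1 + 8*exp(10)*log(5))*exp(-10)/2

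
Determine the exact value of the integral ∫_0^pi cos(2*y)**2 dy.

pi/2

Use the identity cos^2(2*y) = (1 + cos(4*y))/2.
An antiderivative is F(y) = y/2 + sin(4*y)/8.
Then F(pi) - F(0) = (pi/2) - (0) = pi/2.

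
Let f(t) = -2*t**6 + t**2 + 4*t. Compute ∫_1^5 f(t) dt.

By the power rule, an antiderivative is F(t) = -2*t**7/7 + t**3/3 + 2*t**2.
Then F(5) - F(1) = (-466825/21) - (43/21) = -466868/21.

-466868/21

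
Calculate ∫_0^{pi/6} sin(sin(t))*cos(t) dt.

Let u = sin(t), so du = cos(t) dt. When t = 0, u = 0; when t = pi/6, u = 1/2.
The integral becomes ∫ sin(u) du from 0 to 1/2, with antiderivative -cos(u).
Back in t: F(t) = -cos(sin(t)).
Then F(pi/6) - F(0) = (-cos(1/2)) - (-1) = 1 - cos(1/2).

1 - cos(1/2)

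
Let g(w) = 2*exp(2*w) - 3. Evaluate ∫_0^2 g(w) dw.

An antiderivative is F(w) = exp(2*w) - 3*w.
Then F(2) - F(0) = (-6 + exp(4)) - (1) = -7 + exp(4).

-7 + exp(4)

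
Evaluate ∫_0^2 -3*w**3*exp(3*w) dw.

Integrate by parts 3 times (u = w^3, dv = -3*exp(3*w) dw).
An antiderivative is F(w) = (-9*w**3 + 9*w**2 - 6*w + 2)*exp(3*w)/9.
Then F(2) - F(0) = (-46*exp(6)/9) - (2/9) = -46*exp(6)/9 - 2/9.

-46*exp(6)/9 - 2/9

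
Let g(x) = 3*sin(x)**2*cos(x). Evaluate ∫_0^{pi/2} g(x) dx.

1

Let u = sin(x), so du = cos(x) dx. When x = 0, u = 0; when x = pi/2, u = 1.
The integral becomes 3·∫ u**2 du from 0 to 1, with antiderivative u**3.
Back in x: F(x) = sin(x)**3.
Then F(pi/2) - F(0) = (1) - (0) = 1.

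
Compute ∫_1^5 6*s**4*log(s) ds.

Integrate by parts once (u = ln s, dv = 6*s**4 ds).
An antiderivative is F(s) = 6*s**5*(5*log(s) - 1)/25.
Then F(5) - F(1) = (-750 + 3750*log(5)) - (-6/25) = -18744/25 + 3750*log(5).

-18744/25 + 3750*log(5)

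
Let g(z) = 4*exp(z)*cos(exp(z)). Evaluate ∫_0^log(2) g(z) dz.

Let u = exp(z), so du = exp(z) dz. When z = 0, u = 1; when z = log(2), u = 2.
The integral becomes 4·∫ cos(u) du from 1 to 2, with antiderivative 4*sin(u).
Back in z: F(z) = 4*sin(exp(z)).
Then F(log(2)) - F(0) = (4*sin(2)) - (4*sin(1)) = -4*sin(1) + 4*sin(2).

-4*sin(1) + 4*sin(2)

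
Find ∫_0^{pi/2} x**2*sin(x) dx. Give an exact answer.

-2 + pi

Integrate by parts twice (u = x^2, dv = sin(x) dx).
An antiderivative is F(x) = -x**2*cos(x) + 2*x*sin(x) + 2*cos(x).
Then F(pi/2) - F(0) = (pi) - (2) = -2 + pi.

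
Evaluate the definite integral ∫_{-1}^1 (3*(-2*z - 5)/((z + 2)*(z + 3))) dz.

Factor the denominator: z**2 + 5*z + 6 = (z + 3)(z + 2).
Partial fractions: 3*(-2*z - 5)/((z + 2)*(z + 3)) = -3/(z + 3) - 3/(z + 2).
An antiderivative is F(z) = -3*log(z + 2) - 3*log(z + 3).
Then F(1) - F(-1) = (-6*log(2) - 3*log(3)) - (-log(8)) = -3*log(3) - 3*log(2).

-3*log(3) - 3*log(2)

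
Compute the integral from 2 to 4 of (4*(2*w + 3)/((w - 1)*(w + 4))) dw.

Factor the denominator: w**2 + 3*w - 4 = (w + 4)(w - 1).
Partial fractions: 4*(2*w + 3)/((w - 1)*(w + 4)) = 4/(w + 4) + 4/(w - 1).
An antiderivative is F(w) = 4*log(w - 1) + 4*log(w + 4).
Then F(4) - F(2) = (4*log(3) + 12*log(2)) - (4*log(2) + 4*log(3)) = 8*log(2).

8*log(2)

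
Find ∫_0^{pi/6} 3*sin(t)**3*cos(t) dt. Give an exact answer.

3/64

Let u = sin(t), so du = cos(t) dt. When t = 0, u = 0; when t = pi/6, u = 1/2.
The integral becomes 3·∫ u**3 du from 0 to 1/2, with antiderivative 3*u**4/4.
Back in t: F(t) = 3*sin(t)**4/4.
Then F(pi/6) - F(0) = (3/64) - (0) = 3/64.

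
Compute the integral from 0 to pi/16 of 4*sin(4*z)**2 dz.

Use the identity sin^2(4*z) = (1 - cos(8*z))/2.
An antiderivative is F(z) = 2*z - sin(8*z)/4.
Then F(pi/16) - F(0) = (-1/4 + pi/8) - (0) = -1/4 + pi/8.

-1/4 + pi/8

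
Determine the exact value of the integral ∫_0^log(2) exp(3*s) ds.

Let u = exp(s), so du = exp(s) ds. When s = 0, u = 1; when s = log(2), u = 2.
The integral becomes ∫ u**2 du from 1 to 2, with antiderivative u**3/3.
Back in s: F(s) = exp(3*s)/3.
Then F(log(2)) - F(0) = (8/3) - (1/3) = 7/3.

7/3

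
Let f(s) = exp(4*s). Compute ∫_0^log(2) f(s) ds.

Let u = exp(s), so du = exp(s) ds. When s = 0, u = 1; when s = log(2), u = 2.
The integral becomes ∫ u**3 du from 1 to 2, with antiderivative u**4/4.
Back in s: F(s) = exp(4*s)/4.
Then F(log(2)) - F(0) = (4) - (1/4) = 15/4.

15/4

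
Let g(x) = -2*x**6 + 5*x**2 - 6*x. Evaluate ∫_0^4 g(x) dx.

By the power rule, an antiderivative is F(x) = -2*x**7/7 + 5*x**3/3 - 3*x**2.
Then F(4) - F(0) = (-97072/21) - (0) = -97072/21.

-97072/21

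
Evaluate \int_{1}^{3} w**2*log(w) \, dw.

Integrate by parts once (u = ln w, dv = w**2 dw).
An antiderivative is F(w) = w**3*(3*log(w) - 1)/9.
Then F(3) - F(1) = (-3 + 9*log(3)) - (-1/9) = -26/9 + 9*log(3).

-26/9 + 9*log(3)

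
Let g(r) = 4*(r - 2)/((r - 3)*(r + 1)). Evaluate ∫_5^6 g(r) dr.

Factor the denominator: r**2 - 2*r - 3 = (r + 1)(r - 3).
Partial fractions: 4*(r - 2)/((r - 3)*(r + 1)) = 3/(r + 1) + 1/(r - 3).
An antiderivative is F(r) = log(r - 3) + 3*log(r + 1).
Then F(6) - F(5) = (log(3) + 3*log(7)) - (4*log(2) + 3*log(3)) = -4*log(2) - 2*log(3) + 3*log(7).

-4*log(2) - 2*log(3) + 3*log(7)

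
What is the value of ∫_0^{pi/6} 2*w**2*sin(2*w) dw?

-1/4 - pi**2/72 + sqrt(3)*pi/12

Integrate by parts twice (u = w^2, dv = 2*sin(2*w) dw).
An antiderivative is F(w) = -w**2*cos(2*w) + w*sin(2*w) + cos(2*w)/2.
Then F(pi/6) - F(0) = (-pi**2/72 + 1/4 + sqrt(3)*pi/12) - (1/2) = -1/4 - pi**2/72 + sqrt(3)*pi/12.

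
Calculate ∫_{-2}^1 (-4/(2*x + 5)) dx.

-log(49)

An antiderivative is F(x) = -2*log(2*x + 5).
Then F(1) - F(-2) = (-log(49)) - (0) = -log(49).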